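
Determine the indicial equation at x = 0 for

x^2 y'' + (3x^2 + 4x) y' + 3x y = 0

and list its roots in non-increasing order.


Divide by x^2 to reach normal form y'' + P_1(x) y' + P_2(x) y = 0 with P_1(x) = 3 + 4/x and P_2(x) = 3/x.
x = 0 is a singular point because the y'-coefficient 3 + 4/x has a pole at x = 0 and the y-coefficient 3/x has a pole at x = 0.
It is a regular singular point because x P_1(x) = p(x) = 3x + 4 and x^2 P_2(x) = q(x) = 3x are polynomials, hence analytic at x = 0.
p(0) = 4,  q(0) = 0.
Indicial equation: r(r-1) + p(0) r + q(0) = 0, i.e. r^2 + (p(0) - 1) r + q(0) = 0, i.e. r^2 + 3 r = 0.
Discriminant: (3)^2 - 4(0) = 9, so r = (-3 ± 3)/2.
Solving: r_1 = 0, r_2 = -3.

indicial: r^2 + 3 r = 0; roots r_1 = 0, r_2 = -3


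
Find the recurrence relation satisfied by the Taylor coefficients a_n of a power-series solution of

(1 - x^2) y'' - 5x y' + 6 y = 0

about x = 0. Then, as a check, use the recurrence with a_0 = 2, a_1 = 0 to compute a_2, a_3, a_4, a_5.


Substitute y = sum_n a_n x^n.
(1 - 1 x^2) y'' contributes (n+2)(n+1) a_{n+2} - n(n-1) a_n at x^n.
-5 x y'(x) contributes -5 n a_n at x^n.
6 y(x) contributes 6 a_n at x^n.
Matching x^n: (n+2)(n+1) a_{n+2} + (-n(n-1) - 5 n + 6) a_n = 0.
Thus a_{n+2} = (n(n-1) + 5 n - 6) / ((n+1)(n+2)) * a_n.

Check with a_0 = 2, a_1 = 0 (apply the recurrence for n = 0, 1, 2, 3): a_0 = 2, a_1 = 0, a_2 = -6, a_3 = 0, a_4 = -3, a_5 = 0.

a_(n+2) = (n(n-1) + 5 n - 6) / ((n+1)(n+2)) * a_n; check: a_0 = 2, a_1 = 0, a_2 = -6, a_3 = 0, a_4 = -3, a_5 = 0


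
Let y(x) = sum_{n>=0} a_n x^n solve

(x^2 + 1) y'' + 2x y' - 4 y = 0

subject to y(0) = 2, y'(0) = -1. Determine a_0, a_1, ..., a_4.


Ansatz: y(x) = sum_{n>=0} a_n x^n, so y'(x) = sum_{n>=1} n a_n x^(n-1) and y''(x) = sum_{n>=2} n(n-1) a_n x^(n-2).
Substitute into P(x) y'' + Q(x) y' + R(x) y = 0 with P(x) = x^2 + 1, Q(x) = 2x, R(x) = -4, and match powers of x.
Initial conditions: a_0 = 2, a_1 = -1.
Setting the coefficient of each power of x to zero and solving order by order (substituting the coefficients already found):
  x^0: 2 a_2 - 4 a_0 = 0  ->  2 a_2 = 4 a_0 = 8  ->  a_2 = 4
  x^1: 6 a_3 - 2 a_1 = 0  ->  6 a_3 = 2 a_1 = -2  ->  a_3 = -1/3
  x^2: 12 a_4 + 2 a_2 = 0  ->  12 a_4 = -2 a_2 = -8  ->  a_4 = -2/3
Truncated series: y(x) = 2 - x + 4 x^2 - (1/3) x^3 - (2/3) x^4 + O(x^5).

a_0 = 2; a_1 = -1; a_2 = 4; a_3 = -1/3; a_4 = -2/3


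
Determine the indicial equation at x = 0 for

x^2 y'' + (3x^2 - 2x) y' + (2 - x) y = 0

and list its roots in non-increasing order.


Divide by x^2 to reach normal form y'' + P_1(x) y' + P_2(x) y = 0 with P_1(x) = 3 - 2/x and P_2(x) = -1/x + 2/x^2.
x = 0 is a singular point because the y'-coefficient 3 - 2/x has a pole at x = 0 and the y-coefficient -1/x + 2/x^2 has a pole at x = 0.
It is a regular singular point because x P_1(x) = p(x) = 3x - 2 and x^2 P_2(x) = q(x) = 2 - x are polynomials, hence analytic at x = 0.
p(0) = -2,  q(0) = 2.
Indicial equation: r(r-1) + p(0) r + q(0) = 0, i.e. r^2 + (p(0) - 1) r + q(0) = 0, i.e. r^2 - 3 r + 2 = 0.
Discriminant: (-3)^2 - 4(2) = 1, so r = (3 ± 1)/2.
Solving: r_1 = 2, r_2 = 1.

indicial: r^2 - 3 r + 2 = 0; roots r_1 = 2, r_2 = 1


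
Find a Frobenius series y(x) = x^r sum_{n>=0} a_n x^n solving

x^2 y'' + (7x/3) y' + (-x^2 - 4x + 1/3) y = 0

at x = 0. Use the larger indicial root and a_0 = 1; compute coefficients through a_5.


Write in Frobenius form y'' + (p(x)/x) y' + (q(x)/x^2) y = 0:
  p(x) = 7/3,  q(x) = -x^2 - 4x + 1/3.
Indicial equation: r(r-1) + (7/3) r + (1/3) = 0 -> roots r_1 = -1/3, r_2 = -1.
Take r = r_1 = -1/3. Let y(x) = x^r sum_{n>=0} a_n x^n with a_0 = 1.
Substitute y = x^r sum a_n x^n and match x^{r+n}. The recurrence is
  D(n) a_n - 4 a_{n-1} - 1 a_{n-2} = 0,  where D(n) = (r+n)(r+n-1) + (7/3)(r+n) + (1/3).
  a_n = [4 a_{n-1} + 1 a_{n-2}] / D(n).
Since the indicial polynomial factors as (r - r_1)(r - r_2), D(n) = (r_1 + n - r_1)(r_1 + n - r_2) = n(n + 2/3).
Evaluating step by step (a_0 = 1):
  n = 1: D(1) = 1(1 + 2/3) = 5/3; numerator = 4(1) = 4; a_1 = (4)/(5/3) = 12/5
  n = 2: D(2) = 2(2 + 2/3) = 16/3; numerator = 4(12/5) + 1(1) = 53/5; a_2 = (53/5)/(16/3) = 159/80
  n = 3: D(3) = 3(3 + 2/3) = 11; numerator = 4(159/80) + 1(12/5) = 207/20; a_3 = (207/20)/(11) = 207/220
  n = 4: D(4) = 4(4 + 2/3) = 56/3; numerator = 4(207/220) + 1(159/80) = 5061/880; a_4 = (5061/880)/(56/3) = 2169/7040
  n = 5: D(5) = 5(5 + 2/3) = 85/3; numerator = 4(2169/7040) + 1(207/220) = 765/352; a_5 = (765/352)/(85/3) = 27/352

r = -1/3; a_0 = 1; a_1 = 12/5; a_2 = 159/80; a_3 = 207/220; a_4 = 2169/7040; a_5 = 27/352


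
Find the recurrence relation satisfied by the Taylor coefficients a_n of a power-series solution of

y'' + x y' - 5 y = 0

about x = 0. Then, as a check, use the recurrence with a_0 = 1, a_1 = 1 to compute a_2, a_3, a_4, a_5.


Substitute y = sum_n a_n x^n.
y''(x) has coefficient (n+2)(n+1) a_{n+2} at x^n;
x y'(x) has coefficient n a_n at x^n (shift);
-5 y(x) has coefficient -5 a_n at x^n.
Matching x^n: (n+2)(n+1) a_{n+2} + (n - 5) a_n = 0.
Thus a_{n+2} = (-n + 5) / ((n+1)(n+2)) * a_n.

Check with a_0 = 1, a_1 = 1 (apply the recurrence for n = 0, 1, 2, 3): a_0 = 1, a_1 = 1, a_2 = 5/2, a_3 = 2/3, a_4 = 5/8, a_5 = 1/15.

a_(n+2) = (-n + 5) / ((n+1)(n+2)) * a_n; check: a_0 = 1, a_1 = 1, a_2 = 5/2, a_3 = 2/3, a_4 = 5/8, a_5 = 1/15


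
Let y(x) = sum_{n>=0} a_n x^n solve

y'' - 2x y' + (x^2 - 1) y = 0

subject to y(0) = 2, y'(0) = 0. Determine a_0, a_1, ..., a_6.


Ansatz: y(x) = sum_{n>=0} a_n x^n, so y'(x) = sum_{n>=1} n a_n x^(n-1) and y''(x) = sum_{n>=2} n(n-1) a_n x^(n-2).
Substitute into P(x) y'' + Q(x) y' + R(x) y = 0 with P(x) = 1, Q(x) = -2x, R(x) = x^2 - 1, and match powers of x.
Initial conditions: a_0 = 2, a_1 = 0.
Setting the coefficient of each power of x to zero and solving order by order (substituting the coefficients already found):
  x^0: 2 a_2 - a_0 = 0  ->  2 a_2 = a_0 = 2  ->  a_2 = 1
  x^1: 6 a_3 - 3 a_1 = 0  ->  6 a_3 = 3 a_1 = 0  ->  a_3 = 0
  x^2: 12 a_4 - 5 a_2 + a_0 = 0  ->  12 a_4 = 5 a_2 - a_0 = 3  ->  a_4 = 1/4
  x^3: 20 a_5 - 7 a_3 + a_1 = 0  ->  20 a_5 = 7 a_3 - a_1 = 0  ->  a_5 = 0
  x^4: 30 a_6 - 9 a_4 + a_2 = 0  ->  30 a_6 = 9 a_4 - a_2 = 5/4  ->  a_6 = 1/24
Truncated series: y(x) = 2 + x^2 + (1/4) x^4 + (1/24) x^6 + O(x^7).

a_0 = 2; a_1 = 0; a_2 = 1; a_3 = 0; a_4 = 1/4; a_5 = 0; a_6 = 1/24


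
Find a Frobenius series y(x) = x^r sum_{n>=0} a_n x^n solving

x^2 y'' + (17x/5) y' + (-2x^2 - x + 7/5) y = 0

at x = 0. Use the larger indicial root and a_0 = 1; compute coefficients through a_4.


Write in Frobenius form y'' + (p(x)/x) y' + (q(x)/x^2) y = 0:
  p(x) = 17/5,  q(x) = -2x^2 - x + 7/5.
Indicial equation: r(r-1) + (17/5) r + (7/5) = 0 -> roots r_1 = -1, r_2 = -7/5.
Take r = r_1 = -1. Let y(x) = x^r sum_{n>=0} a_n x^n with a_0 = 1.
Substitute y = x^r sum a_n x^n and match x^{r+n}. The recurrence is
  D(n) a_n - 1 a_{n-1} - 2 a_{n-2} = 0,  where D(n) = (r+n)(r+n-1) + (17/5)(r+n) + (7/5).
  a_n = [1 a_{n-1} + 2 a_{n-2}] / D(n).
Since the indicial polynomial factors as (r - r_1)(r - r_2), D(n) = (r_1 + n - r_1)(r_1 + n - r_2) = n(n + 2/5).
Evaluating step by step (a_0 = 1):
  n = 1: D(1) = 1(1 + 2/5) = 7/5; numerator = 1(1) = 1; a_1 = (1)/(7/5) = 5/7
  n = 2: D(2) = 2(2 + 2/5) = 24/5; numerator = 1(5/7) + 2(1) = 19/7; a_2 = (19/7)/(24/5) = 95/168
  n = 3: D(3) = 3(3 + 2/5) = 51/5; numerator = 1(95/168) + 2(5/7) = 335/168; a_3 = (335/168)/(51/5) = 1675/8568
  n = 4: D(4) = 4(4 + 2/5) = 88/5; numerator = 1(1675/8568) + 2(95/168) = 11365/8568; a_4 = (11365/8568)/(88/5) = 56825/753984

r = -1; a_0 = 1; a_1 = 5/7; a_2 = 95/168; a_3 = 1675/8568; a_4 = 56825/753984


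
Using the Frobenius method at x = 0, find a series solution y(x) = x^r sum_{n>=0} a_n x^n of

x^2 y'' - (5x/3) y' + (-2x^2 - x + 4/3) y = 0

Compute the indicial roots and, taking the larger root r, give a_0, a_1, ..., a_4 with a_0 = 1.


Write in Frobenius form y'' + (p(x)/x) y' + (q(x)/x^2) y = 0:
  p(x) = -5/3,  q(x) = -2x^2 - x + 4/3.
Indicial equation: r(r-1) + (-5/3) r + (4/3) = 0 -> roots r_1 = 2, r_2 = 2/3.
Take r = r_1 = 2. Let y(x) = x^r sum_{n>=0} a_n x^n with a_0 = 1.
Substitute y = x^r sum a_n x^n and match x^{r+n}. The recurrence is
  D(n) a_n - 1 a_{n-1} - 2 a_{n-2} = 0,  where D(n) = (r+n)(r+n-1) + (-5/3)(r+n) + (4/3).
  a_n = [1 a_{n-1} + 2 a_{n-2}] / D(n).
Since the indicial polynomial factors as (r - r_1)(r - r_2), D(n) = (r_1 + n - r_1)(r_1 + n - r_2) = n(n + 4/3).
Evaluating step by step (a_0 = 1):
  n = 1: D(1) = 1(1 + 4/3) = 7/3; numerator = 1(1) = 1; a_1 = (1)/(7/3) = 3/7
  n = 2: D(2) = 2(2 + 4/3) = 20/3; numerator = 1(3/7) + 2(1) = 17/7; a_2 = (17/7)/(20/3) = 51/140
  n = 3: D(3) = 3(3 + 4/3) = 13; numerator = 1(51/140) + 2(3/7) = 171/140; a_3 = (171/140)/(13) = 171/1820
  n = 4: D(4) = 4(4 + 4/3) = 64/3; numerator = 1(171/1820) + 2(51/140) = 1497/1820; a_4 = (1497/1820)/(64/3) = 4491/116480

r = 2; a_0 = 1; a_1 = 3/7; a_2 = 51/140; a_3 = 171/1820; a_4 = 4491/116480


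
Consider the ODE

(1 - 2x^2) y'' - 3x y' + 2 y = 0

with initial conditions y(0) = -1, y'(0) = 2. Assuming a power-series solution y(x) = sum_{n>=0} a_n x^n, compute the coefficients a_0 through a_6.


Ansatz: y(x) = sum_{n>=0} a_n x^n, so y'(x) = sum_{n>=1} n a_n x^(n-1) and y''(x) = sum_{n>=2} n(n-1) a_n x^(n-2).
Substitute into P(x) y'' + Q(x) y' + R(x) y = 0 with P(x) = 1 - 2x^2, Q(x) = -3x, R(x) = 2, and match powers of x.
Initial conditions: a_0 = -1, a_1 = 2.
Setting the coefficient of each power of x to zero and solving order by order (substituting the coefficients already found):
  x^0: 2 a_2 + 2 a_0 = 0  ->  2 a_2 = -2 a_0 = 2  ->  a_2 = 1
  x^1: 6 a_3 - a_1 = 0  ->  6 a_3 = a_1 = 2  ->  a_3 = 1/3
  x^2: 12 a_4 - 8 a_2 = 0  ->  12 a_4 = 8 a_2 = 8  ->  a_4 = 2/3
  x^3: 20 a_5 - 19 a_3 = 0  ->  20 a_5 = 19 a_3 = 19/3  ->  a_5 = 19/60
  x^4: 30 a_6 - 34 a_4 = 0  ->  30 a_6 = 34 a_4 = 68/3  ->  a_6 = 34/45
Truncated series: y(x) = -1 + 2 x + x^2 + (1/3) x^3 + (2/3) x^4 + (19/60) x^5 + (34/45) x^6 + O(x^7).

a_0 = -1; a_1 = 2; a_2 = 1; a_3 = 1/3; a_4 = 2/3; a_5 = 19/60; a_6 = 34/45


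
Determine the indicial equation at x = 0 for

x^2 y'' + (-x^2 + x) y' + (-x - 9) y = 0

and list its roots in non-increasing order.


Divide by x^2 to reach normal form y'' + P_1(x) y' + P_2(x) y = 0 with P_1(x) = -1 + 1/x and P_2(x) = -1/x - 9/x^2.
x = 0 is a singular point because the y'-coefficient -1 + 1/x has a pole at x = 0 and the y-coefficient -1/x - 9/x^2 has a pole at x = 0.
It is a regular singular point because x P_1(x) = p(x) = 1 - x and x^2 P_2(x) = q(x) = -x - 9 are polynomials, hence analytic at x = 0.
p(0) = 1,  q(0) = -9.
Indicial equation: r(r-1) + p(0) r + q(0) = 0, i.e. r^2 + (p(0) - 1) r + q(0) = 0, i.e. r^2 - 9 = 0.
Discriminant: (0)^2 - 4(-9) = 36, so r = (0 ± 6)/2.
Solving: r_1 = 3, r_2 = -3.

indicial: r^2 - 9 = 0; roots r_1 = 3, r_2 = -3


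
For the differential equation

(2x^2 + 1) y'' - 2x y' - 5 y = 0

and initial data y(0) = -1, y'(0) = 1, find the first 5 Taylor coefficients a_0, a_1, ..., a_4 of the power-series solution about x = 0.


Ansatz: y(x) = sum_{n>=0} a_n x^n, so y'(x) = sum_{n>=1} n a_n x^(n-1) and y''(x) = sum_{n>=2} n(n-1) a_n x^(n-2).
Substitute into P(x) y'' + Q(x) y' + R(x) y = 0 with P(x) = 2x^2 + 1, Q(x) = -2x, R(x) = -5, and match powers of x.
Initial conditions: a_0 = -1, a_1 = 1.
Setting the coefficient of each power of x to zero and solving order by order (substituting the coefficients already found):
  x^0: 2 a_2 - 5 a_0 = 0  ->  2 a_2 = 5 a_0 = -5  ->  a_2 = -5/2
  x^1: 6 a_3 - 7 a_1 = 0  ->  6 a_3 = 7 a_1 = 7  ->  a_3 = 7/6
  x^2: 12 a_4 - 5 a_2 = 0  ->  12 a_4 = 5 a_2 = -25/2  ->  a_4 = -25/24
Truncated series: y(x) = -1 + x - (5/2) x^2 + (7/6) x^3 - (25/24) x^4 + O(x^5).

a_0 = -1; a_1 = 1; a_2 = -5/2; a_3 = 7/6; a_4 = -25/24


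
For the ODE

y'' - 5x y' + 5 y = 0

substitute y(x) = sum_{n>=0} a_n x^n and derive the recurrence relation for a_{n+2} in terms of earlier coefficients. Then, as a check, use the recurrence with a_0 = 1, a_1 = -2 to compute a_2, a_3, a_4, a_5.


Substitute y = sum_n a_n x^n.
y''(x) has coefficient (n+2)(n+1) a_{n+2} at x^n;
-5 x y'(x) has coefficient -5 n a_n at x^n (shift);
5 y(x) has coefficient 5 a_n at x^n.
Matching x^n: (n+2)(n+1) a_{n+2} + (-5n + 5) a_n = 0.
Thus a_{n+2} = (5n - 5) / ((n+1)(n+2)) * a_n.

Check with a_0 = 1, a_1 = -2 (apply the recurrence for n = 0, 1, 2, 3): a_0 = 1, a_1 = -2, a_2 = -5/2, a_3 = 0, a_4 = -25/24, a_5 = 0.

a_(n+2) = (5n - 5) / ((n+1)(n+2)) * a_n; check: a_0 = 1, a_1 = -2, a_2 = -5/2, a_3 = 0, a_4 = -25/24, a_5 = 0


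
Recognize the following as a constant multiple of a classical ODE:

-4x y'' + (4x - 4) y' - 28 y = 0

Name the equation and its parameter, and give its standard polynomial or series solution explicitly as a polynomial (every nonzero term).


All three coefficients share the factor -4; dividing through by -4 gives  x y'' + (1 - x) y' + 7 y = 0.
This matches the Laguerre equation x y'' + (1 - x) y' + n y = 0 with n = 7; the polynomial solution is L_7(x).
With y = sum_k a_k x^k, matching x^k gives (k+1)k a_{k+1} + (k+1) a_{k+1} - k a_k + n a_k = 0, i.e. (k+1)^2 a_{k+1} = (k - n) a_k = (k - 7) a_k. The right side vanishes at k = 7, so the series terminates at degree 7.
Standard normalization L_n(0) = 1 gives a_0 = 1. Work upward with a_{k+1} = (k - 7) a_k / (k+1)^2:
  a_1 = (0 - 7)(1) / 1^2 = -7/1 = -7
  a_2 = (1 - 7)(-7) / 2^2 = 42/4 = 21/2
  a_3 = (2 - 7)(21/2) / 3^2 = (-105/2)/9 = -35/6
  a_4 = (3 - 7)(-35/6) / 4^2 = (70/3)/16 = 35/24
  a_5 = (4 - 7)(35/24) / 5^2 = (-35/8)/25 = -7/40
  a_6 = (5 - 7)(-7/40) / 6^2 = (7/20)/36 = 7/720
  a_7 = (6 - 7)(7/720) / 7^2 = (-7/720)/49 = -1/5040
Hence L_7(x) = -x^7/5040 + 7 x^6/720 - 7 x^5/40 + 35 x^4/24 - 35 x^3/6 + 21 x^2/2 - 7 x + 1.

L_7(x); series = -x^7/5040 + 7 x^6/720 - 7 x^5/40 + 35 x^4/24 - 35 x^3/6 + 21 x^2/2 - 7 x + 1


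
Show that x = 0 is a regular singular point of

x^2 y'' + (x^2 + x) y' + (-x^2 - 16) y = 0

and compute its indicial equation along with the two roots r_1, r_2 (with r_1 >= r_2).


Divide by x^2 to reach normal form y'' + P_1(x) y' + P_2(x) y = 0 with P_1(x) = 1 + 1/x and P_2(x) = -1 - 16/x^2.
x = 0 is a singular point because the y'-coefficient 1 + 1/x has a pole at x = 0 and the y-coefficient -1 - 16/x^2 has a pole at x = 0.
It is a regular singular point because x P_1(x) = p(x) = x + 1 and x^2 P_2(x) = q(x) = -x^2 - 16 are polynomials, hence analytic at x = 0.
p(0) = 1,  q(0) = -16.
Indicial equation: r(r-1) + p(0) r + q(0) = 0, i.e. r^2 + (p(0) - 1) r + q(0) = 0, i.e. r^2 - 16 = 0.
Discriminant: (0)^2 - 4(-16) = 64, so r = (0 ± 8)/2.
Solving: r_1 = 4, r_2 = -4.

indicial: r^2 - 16 = 0; roots r_1 = 4, r_2 = -4


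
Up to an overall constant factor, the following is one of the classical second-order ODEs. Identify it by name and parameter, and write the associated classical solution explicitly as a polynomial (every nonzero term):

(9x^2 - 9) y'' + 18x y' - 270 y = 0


All three coefficients share the factor -9; dividing through by -9 gives  (1 - x^2) y'' - 2x y' + 30 y = 0.
This matches the Legendre equation (1 - x^2) y'' - 2x y' + n(n+1) y = 0 (note the -2x y' term) with n(n+1) = 30, so n = 5; the polynomial solution is P_5(x).
With y = sum_k a_k x^k, matching x^k gives (k+2)(k+1) a_{k+2} = [k(k+1) - n(n+1)] a_k = (k - 5)(k + 6) a_k. The right side vanishes at k = 5, so the series with the parity of 5 terminates at degree 5.
Standard normalization (P_n(1) = 1): leading coefficient (2n)!/(2^n (n!)^2) = 3628800/(32*14400) = 63/8, so a_5 = 63/8. Work downward with a_k = (k+1)(k+2) a_{k+2} / ((k - 5)(k + 6)):
  a_3 = (4)(5)(63/8) / ((3 - 5)(3 + 6)) = (315/2)/(-18) = -35/4
  a_1 = (2)(3)(-35/4) / ((1 - 5)(1 + 6)) = (-105/2)/(-28) = 15/8
Hence P_5(x) = 63 x^5/8 - 35 x^3/4 + 15 x/8.

P_5(x); series = 63 x^5/8 - 35 x^3/4 + 15 x/8


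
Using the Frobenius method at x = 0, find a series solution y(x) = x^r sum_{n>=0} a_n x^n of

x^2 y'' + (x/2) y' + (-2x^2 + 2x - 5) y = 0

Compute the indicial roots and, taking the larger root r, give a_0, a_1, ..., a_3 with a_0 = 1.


Write in Frobenius form y'' + (p(x)/x) y' + (q(x)/x^2) y = 0:
  p(x) = 1/2,  q(x) = -2x^2 + 2x - 5.
Indicial equation: r(r-1) + (1/2) r + (-5) = 0 -> roots r_1 = 5/2, r_2 = -2.
Take r = r_1 = 5/2. Let y(x) = x^r sum_{n>=0} a_n x^n with a_0 = 1.
Substitute y = x^r sum a_n x^n and match x^{r+n}. The recurrence is
  D(n) a_n + 2 a_{n-1} - 2 a_{n-2} = 0,  where D(n) = (r+n)(r+n-1) + (1/2)(r+n) + (-5).
  a_n = [-2 a_{n-1} + 2 a_{n-2}] / D(n).
Since the indicial polynomial factors as (r - r_1)(r - r_2), D(n) = (r_1 + n - r_1)(r_1 + n - r_2) = n(n + 9/2).
Evaluating step by step (a_0 = 1):
  n = 1: D(1) = 1(1 + 9/2) = 11/2; numerator = -2(1) = -2; a_1 = (-2)/(11/2) = -4/11
  n = 2: D(2) = 2(2 + 9/2) = 13; numerator = -2(-4/11) + 2(1) = 30/11; a_2 = (30/11)/(13) = 30/143
  n = 3: D(3) = 3(3 + 9/2) = 45/2; numerator = -2(30/143) + 2(-4/11) = -164/143; a_3 = (-164/143)/(45/2) = -328/6435

r = 5/2; a_0 = 1; a_1 = -4/11; a_2 = 30/143; a_3 = -328/6435


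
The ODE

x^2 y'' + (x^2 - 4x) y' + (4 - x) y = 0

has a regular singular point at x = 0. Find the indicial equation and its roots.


Divide by x^2 to reach normal form y'' + P_1(x) y' + P_2(x) y = 0 with P_1(x) = 1 - 4/x and P_2(x) = -1/x + 4/x^2.
x = 0 is a singular point because the y'-coefficient 1 - 4/x has a pole at x = 0 and the y-coefficient -1/x + 4/x^2 has a pole at x = 0.
It is a regular singular point because x P_1(x) = p(x) = x - 4 and x^2 P_2(x) = q(x) = 4 - x are polynomials, hence analytic at x = 0.
p(0) = -4,  q(0) = 4.
Indicial equation: r(r-1) + p(0) r + q(0) = 0, i.e. r^2 + (p(0) - 1) r + q(0) = 0, i.e. r^2 - 5 r + 4 = 0.
Discriminant: (-5)^2 - 4(4) = 9, so r = (5 ± 3)/2.
Solving: r_1 = 4, r_2 = 1.

indicial: r^2 - 5 r + 4 = 0; roots r_1 = 4, r_2 = 1


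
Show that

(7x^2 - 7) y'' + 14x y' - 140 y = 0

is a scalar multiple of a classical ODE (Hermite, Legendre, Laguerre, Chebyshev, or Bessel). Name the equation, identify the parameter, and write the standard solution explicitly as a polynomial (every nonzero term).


All three coefficients share the factor -7; dividing through by -7 gives  (1 - x^2) y'' - 2x y' + 20 y = 0.
This matches the Legendre equation (1 - x^2) y'' - 2x y' + n(n+1) y = 0 (note the -2x y' term) with n(n+1) = 20, so n = 4; the polynomial solution is P_4(x).
With y = sum_k a_k x^k, matching x^k gives (k+2)(k+1) a_{k+2} = [k(k+1) - n(n+1)] a_k = (k - 4)(k + 5) a_k. The right side vanishes at k = 4, so the series with the parity of 4 terminates at degree 4.
Standard normalization (P_n(1) = 1): leading coefficient (2n)!/(2^n (n!)^2) = 40320/(16*576) = 35/8, so a_4 = 35/8. Work downward with a_k = (k+1)(k+2) a_{k+2} / ((k - 4)(k + 5)):
  a_2 = (3)(4)(35/8) / ((2 - 4)(2 + 5)) = (105/2)/(-14) = -15/4
  a_0 = (1)(2)(-15/4) / ((0 - 4)(0 + 5)) = (-15/2)/(-20) = 3/8
Hence P_4(x) = 35 x^4/8 - 15 x^2/4 + 3/8.

P_4(x); series = 35 x^4/8 - 15 x^2/4 + 3/8


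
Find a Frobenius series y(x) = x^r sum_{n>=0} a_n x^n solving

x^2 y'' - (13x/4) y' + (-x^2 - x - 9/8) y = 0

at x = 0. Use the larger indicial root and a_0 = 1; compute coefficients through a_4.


Write in Frobenius form y'' + (p(x)/x) y' + (q(x)/x^2) y = 0:
  p(x) = -13/4,  q(x) = -x^2 - x - 9/8.
Indicial equation: r(r-1) + (-13/4) r + (-9/8) = 0 -> roots r_1 = 9/2, r_2 = -1/4.
Take r = r_1 = 9/2. Let y(x) = x^r sum_{n>=0} a_n x^n with a_0 = 1.
Substitute y = x^r sum a_n x^n and match x^{r+n}. The recurrence is
  D(n) a_n - 1 a_{n-1} - 1 a_{n-2} = 0,  where D(n) = (r+n)(r+n-1) + (-13/4)(r+n) + (-9/8).
  a_n = [1 a_{n-1} + 1 a_{n-2}] / D(n).
Since the indicial polynomial factors as (r - r_1)(r - r_2), D(n) = (r_1 + n - r_1)(r_1 + n - r_2) = n(n + 19/4).
Evaluating step by step (a_0 = 1):
  n = 1: D(1) = 1(1 + 19/4) = 23/4; numerator = 1(1) = 1; a_1 = (1)/(23/4) = 4/23
  n = 2: D(2) = 2(2 + 19/4) = 27/2; numerator = 1(4/23) + 1(1) = 27/23; a_2 = (27/23)/(27/2) = 2/23
  n = 3: D(3) = 3(3 + 19/4) = 93/4; numerator = 1(2/23) + 1(4/23) = 6/23; a_3 = (6/23)/(93/4) = 8/713
  n = 4: D(4) = 4(4 + 19/4) = 35; numerator = 1(8/713) + 1(2/23) = 70/713; a_4 = (70/713)/(35) = 2/713

r = 9/2; a_0 = 1; a_1 = 4/23; a_2 = 2/23; a_3 = 8/713; a_4 = 2/713


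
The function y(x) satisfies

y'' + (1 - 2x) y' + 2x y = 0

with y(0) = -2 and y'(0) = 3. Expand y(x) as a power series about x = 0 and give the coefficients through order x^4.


Ansatz: y(x) = sum_{n>=0} a_n x^n, so y'(x) = sum_{n>=1} n a_n x^(n-1) and y''(x) = sum_{n>=2} n(n-1) a_n x^(n-2).
Substitute into P(x) y'' + Q(x) y' + R(x) y = 0 with P(x) = 1, Q(x) = 1 - 2x, R(x) = 2x, and match powers of x.
Initial conditions: a_0 = -2, a_1 = 3.
Setting the coefficient of each power of x to zero and solving order by order (substituting the coefficients already found):
  x^0: 2 a_2 + a_1 = 0  ->  2 a_2 = -a_1 = -3  ->  a_2 = -3/2
  x^1: 6 a_3 + 2 a_2 - 2 a_1 + 2 a_0 = 0  ->  6 a_3 = -2 a_2 + 2 a_1 - 2 a_0 = 13  ->  a_3 = 13/6
  x^2: 12 a_4 + 3 a_3 - 4 a_2 + 2 a_1 = 0  ->  12 a_4 = -3 a_3 + 4 a_2 - 2 a_1 = -37/2  ->  a_4 = -37/24
Truncated series: y(x) = -2 + 3 x - (3/2) x^2 + (13/6) x^3 - (37/24) x^4 + O(x^5).

a_0 = -2; a_1 = 3; a_2 = -3/2; a_3 = 13/6; a_4 = -37/24


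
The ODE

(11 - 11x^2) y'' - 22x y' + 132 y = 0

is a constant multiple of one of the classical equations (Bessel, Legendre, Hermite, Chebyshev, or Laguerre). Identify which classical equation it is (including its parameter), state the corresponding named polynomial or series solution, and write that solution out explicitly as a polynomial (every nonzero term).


All three coefficients share the factor 11; dividing through by 11 gives  (1 - x^2) y'' - 2x y' + 12 y = 0.
This matches the Legendre equation (1 - x^2) y'' - 2x y' + n(n+1) y = 0 (note the -2x y' term) with n(n+1) = 12, so n = 3; the polynomial solution is P_3(x).
With y = sum_k a_k x^k, matching x^k gives (k+2)(k+1) a_{k+2} = [k(k+1) - n(n+1)] a_k = (k - 3)(k + 4) a_k. The right side vanishes at k = 3, so the series with the parity of 3 terminates at degree 3.
Standard normalization (P_n(1) = 1): leading coefficient (2n)!/(2^n (n!)^2) = 720/(8*36) = 5/2, so a_3 = 5/2. Work downward with a_k = (k+1)(k+2) a_{k+2} / ((k - 3)(k + 4)):
  a_1 = (2)(3)(5/2) / ((1 - 3)(1 + 4)) = 15/(-10) = -3/2
Hence P_3(x) = 5 x^3/2 - 3 x/2.

P_3(x); series = 5 x^3/2 - 3 x/2


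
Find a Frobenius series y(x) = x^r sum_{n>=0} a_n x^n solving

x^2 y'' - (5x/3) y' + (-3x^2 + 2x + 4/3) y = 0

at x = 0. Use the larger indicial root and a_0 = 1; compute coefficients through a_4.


Write in Frobenius form y'' + (p(x)/x) y' + (q(x)/x^2) y = 0:
  p(x) = -5/3,  q(x) = -3x^2 + 2x + 4/3.
Indicial equation: r(r-1) + (-5/3) r + (4/3) = 0 -> roots r_1 = 2, r_2 = 2/3.
Take r = r_1 = 2. Let y(x) = x^r sum_{n>=0} a_n x^n with a_0 = 1.
Substitute y = x^r sum a_n x^n and match x^{r+n}. The recurrence is
  D(n) a_n + 2 a_{n-1} - 3 a_{n-2} = 0,  where D(n) = (r+n)(r+n-1) + (-5/3)(r+n) + (4/3).
  a_n = [-2 a_{n-1} + 3 a_{n-2}] / D(n).
Since the indicial polynomial factors as (r - r_1)(r - r_2), D(n) = (r_1 + n - r_1)(r_1 + n - r_2) = n(n + 4/3).
Evaluating step by step (a_0 = 1):
  n = 1: D(1) = 1(1 + 4/3) = 7/3; numerator = -2(1) = -2; a_1 = (-2)/(7/3) = -6/7
  n = 2: D(2) = 2(2 + 4/3) = 20/3; numerator = -2(-6/7) + 3(1) = 33/7; a_2 = (33/7)/(20/3) = 99/140
  n = 3: D(3) = 3(3 + 4/3) = 13; numerator = -2(99/140) + 3(-6/7) = -279/70; a_3 = (-279/70)/(13) = -279/910
  n = 4: D(4) = 4(4 + 4/3) = 64/3; numerator = -2(-279/910) + 3(99/140) = 711/260; a_4 = (711/260)/(64/3) = 2133/16640

r = 2; a_0 = 1; a_1 = -6/7; a_2 = 99/140; a_3 = -279/910; a_4 = 2133/16640


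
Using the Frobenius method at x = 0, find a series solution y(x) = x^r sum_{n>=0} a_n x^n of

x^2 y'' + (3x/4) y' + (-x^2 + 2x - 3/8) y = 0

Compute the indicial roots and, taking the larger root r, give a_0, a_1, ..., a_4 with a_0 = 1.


Write in Frobenius form y'' + (p(x)/x) y' + (q(x)/x^2) y = 0:
  p(x) = 3/4,  q(x) = -x^2 + 2x - 3/8.
Indicial equation: r(r-1) + (3/4) r + (-3/8) = 0 -> roots r_1 = 3/4, r_2 = -1/2.
Take r = r_1 = 3/4. Let y(x) = x^r sum_{n>=0} a_n x^n with a_0 = 1.
Substitute y = x^r sum a_n x^n and match x^{r+n}. The recurrence is
  D(n) a_n + 2 a_{n-1} - 1 a_{n-2} = 0,  where D(n) = (r+n)(r+n-1) + (3/4)(r+n) + (-3/8).
  a_n = [-2 a_{n-1} + 1 a_{n-2}] / D(n).
Since the indicial polynomial factors as (r - r_1)(r - r_2), D(n) = (r_1 + n - r_1)(r_1 + n - r_2) = n(n + 5/4).
Evaluating step by step (a_0 = 1):
  n = 1: D(1) = 1(1 + 5/4) = 9/4; numerator = -2(1) = -2; a_1 = (-2)/(9/4) = -8/9
  n = 2: D(2) = 2(2 + 5/4) = 13/2; numerator = -2(-8/9) + 1(1) = 25/9; a_2 = (25/9)/(13/2) = 50/117
  n = 3: D(3) = 3(3 + 5/4) = 51/4; numerator = -2(50/117) + 1(-8/9) = -68/39; a_3 = (-68/39)/(51/4) = -16/117
  n = 4: D(4) = 4(4 + 5/4) = 21; numerator = -2(-16/117) + 1(50/117) = 82/117; a_4 = (82/117)/(21) = 82/2457

r = 3/4; a_0 = 1; a_1 = -8/9; a_2 = 50/117; a_3 = -16/117; a_4 = 82/2457


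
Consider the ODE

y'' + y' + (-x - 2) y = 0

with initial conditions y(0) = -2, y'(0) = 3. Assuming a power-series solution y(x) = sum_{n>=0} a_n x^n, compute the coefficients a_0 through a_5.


Ansatz: y(x) = sum_{n>=0} a_n x^n, so y'(x) = sum_{n>=1} n a_n x^(n-1) and y''(x) = sum_{n>=2} n(n-1) a_n x^(n-2).
Substitute into P(x) y'' + Q(x) y' + R(x) y = 0 with P(x) = 1, Q(x) = 1, R(x) = -x - 2, and match powers of x.
Initial conditions: a_0 = -2, a_1 = 3.
Setting the coefficient of each power of x to zero and solving order by order (substituting the coefficients already found):
  x^0: 2 a_2 + a_1 - 2 a_0 = 0  ->  2 a_2 = -a_1 + 2 a_0 = -7  ->  a_2 = -7/2
  x^1: 6 a_3 + 2 a_2 - 2 a_1 - a_0 = 0  ->  6 a_3 = -2 a_2 + 2 a_1 + a_0 = 11  ->  a_3 = 11/6
  x^2: 12 a_4 + 3 a_3 - 2 a_2 - a_1 = 0  ->  12 a_4 = -3 a_3 + 2 a_2 + a_1 = -19/2  ->  a_4 = -19/24
  x^3: 20 a_5 + 4 a_4 - 2 a_3 - a_2 = 0  ->  20 a_5 = -4 a_4 + 2 a_3 + a_2 = 10/3  ->  a_5 = 1/6
Truncated series: y(x) = -2 + 3 x - (7/2) x^2 + (11/6) x^3 - (19/24) x^4 + (1/6) x^5 + O(x^6).

a_0 = -2; a_1 = 3; a_2 = -7/2; a_3 = 11/6; a_4 = -19/24; a_5 = 1/6


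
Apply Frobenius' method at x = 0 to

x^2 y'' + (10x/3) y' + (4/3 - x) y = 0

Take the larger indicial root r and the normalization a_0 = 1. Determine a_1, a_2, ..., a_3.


Write in Frobenius form y'' + (p(x)/x) y' + (q(x)/x^2) y = 0:
  p(x) = 10/3,  q(x) = 4/3 - x.
Indicial equation: r(r-1) + (10/3) r + (4/3) = 0 -> roots r_1 = -1, r_2 = -4/3.
Take r = r_1 = -1. Let y(x) = x^r sum_{n>=0} a_n x^n with a_0 = 1.
Substitute y = x^r sum a_n x^n and match x^{r+n}. The recurrence is
  D(n) a_n - 1 a_{n-1} = 0,  where D(n) = (r+n)(r+n-1) + (10/3)(r+n) + (4/3).
  a_n = 1 / D(n) * a_{n-1}.
Since the indicial polynomial factors as (r - r_1)(r - r_2), D(n) = (r_1 + n - r_1)(r_1 + n - r_2) = n(n + 1/3).
Evaluating step by step (a_0 = 1):
  n = 1: D(1) = 1(1 + 1/3) = 4/3; numerator = 1(1) = 1; a_1 = (1)/(4/3) = 3/4
  n = 2: D(2) = 2(2 + 1/3) = 14/3; numerator = 1(3/4) = 3/4; a_2 = (3/4)/(14/3) = 9/56
  n = 3: D(3) = 3(3 + 1/3) = 10; numerator = 1(9/56) = 9/56; a_3 = (9/56)/(10) = 9/560

r = -1; a_0 = 1; a_1 = 3/4; a_2 = 9/56; a_3 = 9/560


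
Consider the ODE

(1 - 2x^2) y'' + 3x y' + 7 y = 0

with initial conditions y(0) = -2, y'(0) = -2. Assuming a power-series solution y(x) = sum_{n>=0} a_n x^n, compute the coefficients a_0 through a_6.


Ansatz: y(x) = sum_{n>=0} a_n x^n, so y'(x) = sum_{n>=1} n a_n x^(n-1) and y''(x) = sum_{n>=2} n(n-1) a_n x^(n-2).
Substitute into P(x) y'' + Q(x) y' + R(x) y = 0 with P(x) = 1 - 2x^2, Q(x) = 3x, R(x) = 7, and match powers of x.
Initial conditions: a_0 = -2, a_1 = -2.
Setting the coefficient of each power of x to zero and solving order by order (substituting the coefficients already found):
  x^0: 2 a_2 + 7 a_0 = 0  ->  2 a_2 = -7 a_0 = 14  ->  a_2 = 7
  x^1: 6 a_3 + 10 a_1 = 0  ->  6 a_3 = -10 a_1 = 20  ->  a_3 = 10/3
  x^2: 12 a_4 + 9 a_2 = 0  ->  12 a_4 = -9 a_2 = -63  ->  a_4 = -21/4
  x^3: 20 a_5 + 4 a_3 = 0  ->  20 a_5 = -4 a_3 = -40/3  ->  a_5 = -2/3
  x^4: 30 a_6 - 5 a_4 = 0  ->  30 a_6 = 5 a_4 = -105/4  ->  a_6 = -7/8
Truncated series: y(x) = -2 - 2 x + 7 x^2 + (10/3) x^3 - (21/4) x^4 - (2/3) x^5 - (7/8) x^6 + O(x^7).

a_0 = -2; a_1 = -2; a_2 = 7; a_3 = 10/3; a_4 = -21/4; a_5 = -2/3; a_6 = -7/8


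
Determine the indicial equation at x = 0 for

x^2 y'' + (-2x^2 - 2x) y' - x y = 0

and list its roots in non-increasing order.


Divide by x^2 to reach normal form y'' + P_1(x) y' + P_2(x) y = 0 with P_1(x) = -2 - 2/x and P_2(x) = -1/x.
x = 0 is a singular point because the y'-coefficient -2 - 2/x has a pole at x = 0 and the y-coefficient -1/x has a pole at x = 0.
It is a regular singular point because x P_1(x) = p(x) = -2x - 2 and x^2 P_2(x) = q(x) = -x are polynomials, hence analytic at x = 0.
p(0) = -2,  q(0) = 0.
Indicial equation: r(r-1) + p(0) r + q(0) = 0, i.e. r^2 + (p(0) - 1) r + q(0) = 0, i.e. r^2 - 3 r = 0.
Discriminant: (-3)^2 - 4(0) = 9, so r = (3 ± 3)/2.
Solving: r_1 = 3, r_2 = 0.

indicial: r^2 - 3 r = 0; roots r_1 = 3, r_2 = 0


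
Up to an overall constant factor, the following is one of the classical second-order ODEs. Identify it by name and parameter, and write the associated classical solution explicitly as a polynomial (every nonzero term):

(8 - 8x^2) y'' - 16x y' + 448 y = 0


All three coefficients share the factor 8; dividing through by 8 gives  (1 - x^2) y'' - 2x y' + 56 y = 0.
This matches the Legendre equation (1 - x^2) y'' - 2x y' + n(n+1) y = 0 (note the -2x y' term) with n(n+1) = 56, so n = 7; the polynomial solution is P_7(x).
With y = sum_k a_k x^k, matching x^k gives (k+2)(k+1) a_{k+2} = [k(k+1) - n(n+1)] a_k = (k - 7)(k + 8) a_k. The right side vanishes at k = 7, so the series with the parity of 7 terminates at degree 7.
Standard normalization (P_n(1) = 1): leading coefficient (2n)!/(2^n (n!)^2) = 87178291200/(128*25401600) = 429/16, so a_7 = 429/16. Work downward with a_k = (k+1)(k+2) a_{k+2} / ((k - 7)(k + 8)):
  a_5 = (6)(7)(429/16) / ((5 - 7)(5 + 8)) = (9009/8)/(-26) = -693/16
  a_3 = (4)(5)(-693/16) / ((3 - 7)(3 + 8)) = (-3465/4)/(-44) = 315/16
  a_1 = (2)(3)(315/16) / ((1 - 7)(1 + 8)) = (945/8)/(-54) = -35/16
Hence P_7(x) = 429 x^7/16 - 693 x^5/16 + 315 x^3/16 - 35 x/16.

P_7(x); series = 429 x^7/16 - 693 x^5/16 + 315 x^3/16 - 35 x/16


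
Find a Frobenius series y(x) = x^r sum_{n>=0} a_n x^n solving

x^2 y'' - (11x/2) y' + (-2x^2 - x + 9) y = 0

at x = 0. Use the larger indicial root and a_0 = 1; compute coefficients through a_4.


Write in Frobenius form y'' + (p(x)/x) y' + (q(x)/x^2) y = 0:
  p(x) = -11/2,  q(x) = -2x^2 - x + 9.
Indicial equation: r(r-1) + (-11/2) r + (9) = 0 -> roots r_1 = 9/2, r_2 = 2.
Take r = r_1 = 9/2. Let y(x) = x^r sum_{n>=0} a_n x^n with a_0 = 1.
Substitute y = x^r sum a_n x^n and match x^{r+n}. The recurrence is
  D(n) a_n - 1 a_{n-1} - 2 a_{n-2} = 0,  where D(n) = (r+n)(r+n-1) + (-11/2)(r+n) + (9).
  a_n = [1 a_{n-1} + 2 a_{n-2}] / D(n).
Since the indicial polynomial factors as (r - r_1)(r - r_2), D(n) = (r_1 + n - r_1)(r_1 + n - r_2) = n(n + 5/2).
Evaluating step by step (a_0 = 1):
  n = 1: D(1) = 1(1 + 5/2) = 7/2; numerator = 1(1) = 1; a_1 = (1)/(7/2) = 2/7
  n = 2: D(2) = 2(2 + 5/2) = 9; numerator = 1(2/7) + 2(1) = 16/7; a_2 = (16/7)/(9) = 16/63
  n = 3: D(3) = 3(3 + 5/2) = 33/2; numerator = 1(16/63) + 2(2/7) = 52/63; a_3 = (52/63)/(33/2) = 104/2079
  n = 4: D(4) = 4(4 + 5/2) = 26; numerator = 1(104/2079) + 2(16/63) = 1160/2079; a_4 = (1160/2079)/(26) = 580/27027

r = 9/2; a_0 = 1; a_1 = 2/7; a_2 = 16/63; a_3 = 104/2079; a_4 = 580/27027


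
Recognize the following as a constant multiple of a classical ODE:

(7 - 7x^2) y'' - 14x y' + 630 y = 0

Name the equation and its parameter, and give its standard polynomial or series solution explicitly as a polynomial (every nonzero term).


All three coefficients share the factor 7; dividing through by 7 gives  (1 - x^2) y'' - 2x y' + 90 y = 0.
This matches the Legendre equation (1 - x^2) y'' - 2x y' + n(n+1) y = 0 (note the -2x y' term) with n(n+1) = 90, so n = 9; the polynomial solution is P_9(x).
With y = sum_k a_k x^k, matching x^k gives (k+2)(k+1) a_{k+2} = [k(k+1) - n(n+1)] a_k = (k - 9)(k + 10) a_k. The right side vanishes at k = 9, so the series with the parity of 9 terminates at degree 9.
Standard normalization (P_n(1) = 1): leading coefficient (2n)!/(2^n (n!)^2) = 6402373705728000/(512*131681894400) = 12155/128, so a_9 = 12155/128. Work downward with a_k = (k+1)(k+2) a_{k+2} / ((k - 9)(k + 10)):
  a_7 = (8)(9)(12155/128) / ((7 - 9)(7 + 10)) = (109395/16)/(-34) = -6435/32
  a_5 = (6)(7)(-6435/32) / ((5 - 9)(5 + 10)) = (-135135/16)/(-60) = 9009/64
  a_3 = (4)(5)(9009/64) / ((3 - 9)(3 + 10)) = (45045/16)/(-78) = -1155/32
  a_1 = (2)(3)(-1155/32) / ((1 - 9)(1 + 10)) = (-3465/16)/(-88) = 315/128
Hence P_9(x) = 12155 x^9/128 - 6435 x^7/32 + 9009 x^5/64 - 1155 x^3/32 + 315 x/128.

P_9(x); series = 12155 x^9/128 - 6435 x^7/32 + 9009 x^5/64 - 1155 x^3/32 + 315 x/128


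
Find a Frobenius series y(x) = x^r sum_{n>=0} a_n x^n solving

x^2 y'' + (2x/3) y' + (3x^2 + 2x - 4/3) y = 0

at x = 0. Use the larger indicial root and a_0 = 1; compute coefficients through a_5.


Write in Frobenius form y'' + (p(x)/x) y' + (q(x)/x^2) y = 0:
  p(x) = 2/3,  q(x) = 3x^2 + 2x - 4/3.
Indicial equation: r(r-1) + (2/3) r + (-4/3) = 0 -> roots r_1 = 4/3, r_2 = -1.
Take r = r_1 = 4/3. Let y(x) = x^r sum_{n>=0} a_n x^n with a_0 = 1.
Substitute y = x^r sum a_n x^n and match x^{r+n}. The recurrence is
  D(n) a_n + 2 a_{n-1} + 3 a_{n-2} = 0,  where D(n) = (r+n)(r+n-1) + (2/3)(r+n) + (-4/3).
  a_n = [-2 a_{n-1} - 3 a_{n-2}] / D(n).
Since the indicial polynomial factors as (r - r_1)(r - r_2), D(n) = (r_1 + n - r_1)(r_1 + n - r_2) = n(n + 7/3).
Evaluating step by step (a_0 = 1):
  n = 1: D(1) = 1(1 + 7/3) = 10/3; numerator = -2(1) = -2; a_1 = (-2)/(10/3) = -3/5
  n = 2: D(2) = 2(2 + 7/3) = 26/3; numerator = -2(-3/5) - 3(1) = -9/5; a_2 = (-9/5)/(26/3) = -27/130
  n = 3: D(3) = 3(3 + 7/3) = 16; numerator = -2(-27/130) - 3(-3/5) = 144/65; a_3 = (144/65)/(16) = 9/65
  n = 4: D(4) = 4(4 + 7/3) = 76/3; numerator = -2(9/65) - 3(-27/130) = 9/26; a_4 = (9/26)/(76/3) = 27/1976
  n = 5: D(5) = 5(5 + 7/3) = 110/3; numerator = -2(27/1976) - 3(9/65) = -2187/4940; a_5 = (-2187/4940)/(110/3) = -6561/543400

r = 4/3; a_0 = 1; a_1 = -3/5; a_2 = -27/130; a_3 = 9/65; a_4 = 27/1976; a_5 = -6561/543400


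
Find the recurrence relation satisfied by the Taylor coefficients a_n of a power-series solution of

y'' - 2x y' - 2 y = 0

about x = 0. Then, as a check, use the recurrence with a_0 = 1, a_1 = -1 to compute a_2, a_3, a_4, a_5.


Substitute y = sum_n a_n x^n.
y''(x) has coefficient (n+2)(n+1) a_{n+2} at x^n;
-2 x y'(x) has coefficient -2 n a_n at x^n (shift);
-2 y(x) has coefficient -2 a_n at x^n.
Matching x^n: (n+2)(n+1) a_{n+2} + (-2n - 2) a_n = 0.
Thus a_{n+2} = (2n + 2) / ((n+1)(n+2)) * a_n.

Check with a_0 = 1, a_1 = -1 (apply the recurrence for n = 0, 1, 2, 3): a_0 = 1, a_1 = -1, a_2 = 1, a_3 = -2/3, a_4 = 1/2, a_5 = -4/15.

a_(n+2) = (2n + 2) / ((n+1)(n+2)) * a_n; check: a_0 = 1, a_1 = -1, a_2 = 1, a_3 = -2/3, a_4 = 1/2, a_5 = -4/15


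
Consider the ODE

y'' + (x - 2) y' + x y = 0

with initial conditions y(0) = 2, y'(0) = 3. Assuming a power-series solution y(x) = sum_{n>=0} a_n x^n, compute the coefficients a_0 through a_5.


Ansatz: y(x) = sum_{n>=0} a_n x^n, so y'(x) = sum_{n>=1} n a_n x^(n-1) and y''(x) = sum_{n>=2} n(n-1) a_n x^(n-2).
Substitute into P(x) y'' + Q(x) y' + R(x) y = 0 with P(x) = 1, Q(x) = x - 2, R(x) = x, and match powers of x.
Initial conditions: a_0 = 2, a_1 = 3.
Setting the coefficient of each power of x to zero and solving order by order (substituting the coefficients already found):
  x^0: 2 a_2 - 2 a_1 = 0  ->  2 a_2 = 2 a_1 = 6  ->  a_2 = 3
  x^1: 6 a_3 - 4 a_2 + a_1 + a_0 = 0  ->  6 a_3 = 4 a_2 - a_1 - a_0 = 7  ->  a_3 = 7/6
  x^2: 12 a_4 - 6 a_3 + 2 a_2 + a_1 = 0  ->  12 a_4 = 6 a_3 - 2 a_2 - a_1 = -2  ->  a_4 = -1/6
  x^3: 20 a_5 - 8 a_4 + 3 a_3 + a_2 = 0  ->  20 a_5 = 8 a_4 - 3 a_3 - a_2 = -47/6  ->  a_5 = -47/120
Truncated series: y(x) = 2 + 3 x + 3 x^2 + (7/6) x^3 - (1/6) x^4 - (47/120) x^5 + O(x^6).

a_0 = 2; a_1 = 3; a_2 = 3; a_3 = 7/6; a_4 = -1/6; a_5 = -47/120


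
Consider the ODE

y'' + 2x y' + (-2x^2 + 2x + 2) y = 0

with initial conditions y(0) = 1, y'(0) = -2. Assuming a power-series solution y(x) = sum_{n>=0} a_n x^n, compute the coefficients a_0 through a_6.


Ansatz: y(x) = sum_{n>=0} a_n x^n, so y'(x) = sum_{n>=1} n a_n x^(n-1) and y''(x) = sum_{n>=2} n(n-1) a_n x^(n-2).
Substitute into P(x) y'' + Q(x) y' + R(x) y = 0 with P(x) = 1, Q(x) = 2x, R(x) = -2x^2 + 2x + 2, and match powers of x.
Initial conditions: a_0 = 1, a_1 = -2.
Setting the coefficient of each power of x to zero and solving order by order (substituting the coefficients already found):
  x^0: 2 a_2 + 2 a_0 = 0  ->  2 a_2 = -2 a_0 = -2  ->  a_2 = -1
  x^1: 6 a_3 + 4 a_1 + 2 a_0 = 0  ->  6 a_3 = -4 a_1 - 2 a_0 = 6  ->  a_3 = 1
  x^2: 12 a_4 + 6 a_2 + 2 a_1 - 2 a_0 = 0  ->  12 a_4 = -6 a_2 - 2 a_1 + 2 a_0 = 12  ->  a_4 = 1
  x^3: 20 a_5 + 8 a_3 + 2 a_2 - 2 a_1 = 0  ->  20 a_5 = -8 a_3 - 2 a_2 + 2 a_1 = -10  ->  a_5 = -1/2
  x^4: 30 a_6 + 10 a_4 + 2 a_3 - 2 a_2 = 0  ->  30 a_6 = -10 a_4 - 2 a_3 + 2 a_2 = -14  ->  a_6 = -7/15
Truncated series: y(x) = 1 - 2 x - x^2 + x^3 + x^4 - (1/2) x^5 - (7/15) x^6 + O(x^7).

a_0 = 1; a_1 = -2; a_2 = -1; a_3 = 1; a_4 = 1; a_5 = -1/2; a_6 = -7/15


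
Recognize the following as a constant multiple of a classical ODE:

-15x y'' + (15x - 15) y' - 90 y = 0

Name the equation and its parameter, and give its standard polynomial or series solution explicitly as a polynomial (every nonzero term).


All three coefficients share the factor -15; dividing through by -15 gives  x y'' + (1 - x) y' + 6 y = 0.
This matches the Laguerre equation x y'' + (1 - x) y' + n y = 0 with n = 6; the polynomial solution is L_6(x).
With y = sum_k a_k x^k, matching x^k gives (k+1)k a_{k+1} + (k+1) a_{k+1} - k a_k + n a_k = 0, i.e. (k+1)^2 a_{k+1} = (k - n) a_k = (k - 6) a_k. The right side vanishes at k = 6, so the series terminates at degree 6.
Standard normalization L_n(0) = 1 gives a_0 = 1. Work upward with a_{k+1} = (k - 6) a_k / (k+1)^2:
  a_1 = (0 - 6)(1) / 1^2 = -6/1 = -6
  a_2 = (1 - 6)(-6) / 2^2 = 30/4 = 15/2
  a_3 = (2 - 6)(15/2) / 3^2 = -30/9 = -10/3
  a_4 = (3 - 6)(-10/3) / 4^2 = 10/16 = 5/8
  a_5 = (4 - 6)(5/8) / 5^2 = (-5/4)/25 = -1/20
  a_6 = (5 - 6)(-1/20) / 6^2 = (1/20)/36 = 1/720
Hence L_6(x) = x^6/720 - x^5/20 + 5 x^4/8 - 10 x^3/3 + 15 x^2/2 - 6 x + 1.

L_6(x); series = x^6/720 - x^5/20 + 5 x^4/8 - 10 x^3/3 + 15 x^2/2 - 6 x + 1


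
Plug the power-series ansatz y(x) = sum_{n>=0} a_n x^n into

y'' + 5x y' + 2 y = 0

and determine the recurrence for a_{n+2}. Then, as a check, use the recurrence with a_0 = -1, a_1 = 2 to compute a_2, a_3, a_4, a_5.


Substitute y = sum_n a_n x^n.
y''(x) has coefficient (n+2)(n+1) a_{n+2} at x^n;
5 x y'(x) has coefficient 5 n a_n at x^n (shift);
2 y(x) has coefficient 2 a_n at x^n.
Matching x^n: (n+2)(n+1) a_{n+2} + (5n + 2) a_n = 0.
Thus a_{n+2} = (-5n - 2) / ((n+1)(n+2)) * a_n.

Check with a_0 = -1, a_1 = 2 (apply the recurrence for n = 0, 1, 2, 3): a_0 = -1, a_1 = 2, a_2 = 1, a_3 = -7/3, a_4 = -1, a_5 = 119/60.

a_(n+2) = (-5n - 2) / ((n+1)(n+2)) * a_n; check: a_0 = -1, a_1 = 2, a_2 = 1, a_3 = -7/3, a_4 = -1, a_5 = 119/60


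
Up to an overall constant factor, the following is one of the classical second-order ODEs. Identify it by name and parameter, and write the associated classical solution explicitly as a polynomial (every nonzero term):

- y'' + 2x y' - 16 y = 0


All three coefficients share the factor -1; dividing through by -1 gives  y'' - 2x y' + 16 y = 0.
This matches the Hermite equation y'' - 2x y' + 2n y = 0 with 2n = 16, so n = 8; the polynomial solution is H_8(x).
With y = sum_k a_k x^k, matching x^k gives (k+2)(k+1) a_{k+2} = 2(k - n) a_k = 2(k - 8) a_k. The right side vanishes at k = 8, so the series with the parity of 8 terminates at degree 8.
Standard normalization: leading coefficient of H_n is 2^n, so a_8 = 2^8 = 256. Work downward with a_k = (k+1)(k+2) a_{k+2} / (2(k - n)):
  a_6 = (7)(8)(256) / (2(6 - 8)) = 14336/(-4) = -3584
  a_4 = (5)(6)(-3584) / (2(4 - 8)) = -107520/(-8) = 13440
  a_2 = (3)(4)(13440) / (2(2 - 8)) = 161280/(-12) = -13440
  a_0 = (1)(2)(-13440) / (2(0 - 8)) = -26880/(-16) = 1680
Hence H_8(x) = 256 x^8 - 3584 x^6 + 13440 x^4 - 13440 x^2 + 1680.

H_8(x); series = 256 x^8 - 3584 x^6 + 13440 x^4 - 13440 x^2 + 1680


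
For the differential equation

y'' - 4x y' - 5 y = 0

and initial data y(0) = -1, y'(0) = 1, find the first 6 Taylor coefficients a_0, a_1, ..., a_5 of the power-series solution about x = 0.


Ansatz: y(x) = sum_{n>=0} a_n x^n, so y'(x) = sum_{n>=1} n a_n x^(n-1) and y''(x) = sum_{n>=2} n(n-1) a_n x^(n-2).
Substitute into P(x) y'' + Q(x) y' + R(x) y = 0 with P(x) = 1, Q(x) = -4x, R(x) = -5, and match powers of x.
Initial conditions: a_0 = -1, a_1 = 1.
Setting the coefficient of each power of x to zero and solving order by order (substituting the coefficients already found):
  x^0: 2 a_2 - 5 a_0 = 0  ->  2 a_2 = 5 a_0 = -5  ->  a_2 = -5/2
  x^1: 6 a_3 - 9 a_1 = 0  ->  6 a_3 = 9 a_1 = 9  ->  a_3 = 3/2
  x^2: 12 a_4 - 13 a_2 = 0  ->  12 a_4 = 13 a_2 = -65/2  ->  a_4 = -65/24
  x^3: 20 a_5 - 17 a_3 = 0  ->  20 a_5 = 17 a_3 = 51/2  ->  a_5 = 51/40
Truncated series: y(x) = -1 + x - (5/2) x^2 + (3/2) x^3 - (65/24) x^4 + (51/40) x^5 + O(x^6).

a_0 = -1; a_1 = 1; a_2 = -5/2; a_3 = 3/2; a_4 = -65/24; a_5 = 51/40
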